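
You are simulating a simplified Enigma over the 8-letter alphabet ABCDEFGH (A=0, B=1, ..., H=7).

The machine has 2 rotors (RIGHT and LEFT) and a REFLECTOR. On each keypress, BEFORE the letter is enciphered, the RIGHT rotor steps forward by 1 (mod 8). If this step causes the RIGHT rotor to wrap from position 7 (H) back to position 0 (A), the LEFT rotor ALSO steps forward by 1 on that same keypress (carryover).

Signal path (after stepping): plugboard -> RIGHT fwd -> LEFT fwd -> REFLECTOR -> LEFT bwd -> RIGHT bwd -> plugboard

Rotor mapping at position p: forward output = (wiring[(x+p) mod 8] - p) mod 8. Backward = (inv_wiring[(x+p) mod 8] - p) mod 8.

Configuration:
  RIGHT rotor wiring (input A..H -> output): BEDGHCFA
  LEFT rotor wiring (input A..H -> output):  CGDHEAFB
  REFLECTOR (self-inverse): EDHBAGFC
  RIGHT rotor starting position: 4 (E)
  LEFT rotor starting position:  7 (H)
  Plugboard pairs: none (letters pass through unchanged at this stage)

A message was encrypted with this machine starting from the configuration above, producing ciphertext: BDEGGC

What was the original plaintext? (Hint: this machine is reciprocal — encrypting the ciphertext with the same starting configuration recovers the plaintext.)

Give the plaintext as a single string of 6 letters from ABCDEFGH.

Char 1 ('B'): step: R->5, L=7; B->plug->B->R->A->L->C->refl->H->L'->C->R'->H->plug->H
Char 2 ('D'): step: R->6, L=7; D->plug->D->R->G->L->B->refl->D->L'->B->R'->G->plug->G
Char 3 ('E'): step: R->7, L=7; E->plug->E->R->H->L->G->refl->F->L'->F->R'->C->plug->C
Char 4 ('G'): step: R->0, L->0 (L advanced); G->plug->G->R->F->L->A->refl->E->L'->E->R'->B->plug->B
Char 5 ('G'): step: R->1, L=0; G->plug->G->R->H->L->B->refl->D->L'->C->R'->B->plug->B
Char 6 ('C'): step: R->2, L=0; C->plug->C->R->F->L->A->refl->E->L'->E->R'->B->plug->B

Answer: HGCBBB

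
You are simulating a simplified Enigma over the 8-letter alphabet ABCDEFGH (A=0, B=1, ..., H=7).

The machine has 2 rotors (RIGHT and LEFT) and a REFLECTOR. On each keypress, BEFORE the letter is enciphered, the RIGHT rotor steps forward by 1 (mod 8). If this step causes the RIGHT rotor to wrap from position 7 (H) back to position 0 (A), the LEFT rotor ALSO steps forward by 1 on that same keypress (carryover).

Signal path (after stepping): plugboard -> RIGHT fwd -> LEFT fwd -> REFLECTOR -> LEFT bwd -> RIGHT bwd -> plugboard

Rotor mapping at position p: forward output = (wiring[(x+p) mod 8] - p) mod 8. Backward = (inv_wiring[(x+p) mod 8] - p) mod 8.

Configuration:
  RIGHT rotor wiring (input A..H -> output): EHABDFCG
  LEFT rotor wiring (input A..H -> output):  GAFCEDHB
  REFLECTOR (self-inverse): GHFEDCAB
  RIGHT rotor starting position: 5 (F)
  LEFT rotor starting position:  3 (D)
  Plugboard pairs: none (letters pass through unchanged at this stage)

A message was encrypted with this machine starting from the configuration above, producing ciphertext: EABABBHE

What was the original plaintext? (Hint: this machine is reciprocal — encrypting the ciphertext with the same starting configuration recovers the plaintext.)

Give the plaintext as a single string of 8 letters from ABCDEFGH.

Char 1 ('E'): step: R->6, L=3; E->plug->E->R->C->L->A->refl->G->L'->E->R'->A->plug->A
Char 2 ('A'): step: R->7, L=3; A->plug->A->R->H->L->C->refl->F->L'->G->R'->G->plug->G
Char 3 ('B'): step: R->0, L->4 (L advanced); B->plug->B->R->H->L->G->refl->A->L'->A->R'->C->plug->C
Char 4 ('A'): step: R->1, L=4; A->plug->A->R->G->L->B->refl->H->L'->B->R'->F->plug->F
Char 5 ('B'): step: R->2, L=4; B->plug->B->R->H->L->G->refl->A->L'->A->R'->E->plug->E
Char 6 ('B'): step: R->3, L=4; B->plug->B->R->A->L->A->refl->G->L'->H->R'->D->plug->D
Char 7 ('H'): step: R->4, L=4; H->plug->H->R->F->L->E->refl->D->L'->C->R'->D->plug->D
Char 8 ('E'): step: R->5, L=4; E->plug->E->R->C->L->D->refl->E->L'->F->R'->B->plug->B

Answer: AGCFEDDB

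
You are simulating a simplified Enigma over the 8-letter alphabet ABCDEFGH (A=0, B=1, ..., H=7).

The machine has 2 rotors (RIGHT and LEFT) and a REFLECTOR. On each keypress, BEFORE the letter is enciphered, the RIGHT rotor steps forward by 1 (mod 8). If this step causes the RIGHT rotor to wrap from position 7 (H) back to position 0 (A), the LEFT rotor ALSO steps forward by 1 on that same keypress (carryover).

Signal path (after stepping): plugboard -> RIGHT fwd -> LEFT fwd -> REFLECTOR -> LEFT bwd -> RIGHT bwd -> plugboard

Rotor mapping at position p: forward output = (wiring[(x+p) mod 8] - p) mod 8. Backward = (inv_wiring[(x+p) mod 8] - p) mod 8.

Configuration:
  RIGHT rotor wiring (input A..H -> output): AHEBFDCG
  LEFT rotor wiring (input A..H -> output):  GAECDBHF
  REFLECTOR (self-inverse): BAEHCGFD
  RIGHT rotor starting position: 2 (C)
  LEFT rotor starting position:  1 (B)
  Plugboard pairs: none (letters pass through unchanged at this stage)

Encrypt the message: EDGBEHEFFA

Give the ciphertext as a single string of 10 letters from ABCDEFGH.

Char 1 ('E'): step: R->3, L=1; E->plug->E->R->D->L->C->refl->E->L'->G->R'->A->plug->A
Char 2 ('D'): step: R->4, L=1; D->plug->D->R->C->L->B->refl->A->L'->E->R'->E->plug->E
Char 3 ('G'): step: R->5, L=1; G->plug->G->R->E->L->A->refl->B->L'->C->R'->E->plug->E
Char 4 ('B'): step: R->6, L=1; B->plug->B->R->A->L->H->refl->D->L'->B->R'->D->plug->D
Char 5 ('E'): step: R->7, L=1; E->plug->E->R->C->L->B->refl->A->L'->E->R'->G->plug->G
Char 6 ('H'): step: R->0, L->2 (L advanced); H->plug->H->R->G->L->E->refl->C->L'->A->R'->A->plug->A
Char 7 ('E'): step: R->1, L=2; E->plug->E->R->C->L->B->refl->A->L'->B->R'->F->plug->F
Char 8 ('F'): step: R->2, L=2; F->plug->F->R->E->L->F->refl->G->L'->H->R'->B->plug->B
Char 9 ('F'): step: R->3, L=2; F->plug->F->R->F->L->D->refl->H->L'->D->R'->E->plug->E
Char 10 ('A'): step: R->4, L=2; A->plug->A->R->B->L->A->refl->B->L'->C->R'->D->plug->D

Answer: AEEDGAFBED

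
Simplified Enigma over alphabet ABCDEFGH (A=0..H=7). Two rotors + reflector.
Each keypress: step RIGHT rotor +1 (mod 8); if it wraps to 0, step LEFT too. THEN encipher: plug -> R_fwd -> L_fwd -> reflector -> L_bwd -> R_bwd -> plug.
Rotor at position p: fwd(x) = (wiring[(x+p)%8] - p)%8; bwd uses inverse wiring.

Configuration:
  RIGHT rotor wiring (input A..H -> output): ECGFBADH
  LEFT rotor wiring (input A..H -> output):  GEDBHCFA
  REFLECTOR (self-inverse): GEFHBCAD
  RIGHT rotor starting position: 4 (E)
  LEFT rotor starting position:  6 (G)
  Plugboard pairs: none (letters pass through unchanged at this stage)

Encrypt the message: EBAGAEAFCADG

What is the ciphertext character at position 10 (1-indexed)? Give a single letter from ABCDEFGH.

Char 1 ('E'): step: R->5, L=6; E->plug->E->R->F->L->D->refl->H->L'->A->R'->G->plug->G
Char 2 ('B'): step: R->6, L=6; B->plug->B->R->B->L->C->refl->F->L'->E->R'->D->plug->D
Char 3 ('A'): step: R->7, L=6; A->plug->A->R->A->L->H->refl->D->L'->F->R'->B->plug->B
Char 4 ('G'): step: R->0, L->7 (L advanced); G->plug->G->R->D->L->E->refl->B->L'->A->R'->F->plug->F
Char 5 ('A'): step: R->1, L=7; A->plug->A->R->B->L->H->refl->D->L'->G->R'->G->plug->G
Char 6 ('E'): step: R->2, L=7; E->plug->E->R->B->L->H->refl->D->L'->G->R'->D->plug->D
Char 7 ('A'): step: R->3, L=7; A->plug->A->R->C->L->F->refl->C->L'->E->R'->E->plug->E
Char 8 ('F'): step: R->4, L=7; F->plug->F->R->G->L->D->refl->H->L'->B->R'->H->plug->H
Char 9 ('C'): step: R->5, L=7; C->plug->C->R->C->L->F->refl->C->L'->E->R'->H->plug->H
Char 10 ('A'): step: R->6, L=7; A->plug->A->R->F->L->A->refl->G->L'->H->R'->F->plug->F

F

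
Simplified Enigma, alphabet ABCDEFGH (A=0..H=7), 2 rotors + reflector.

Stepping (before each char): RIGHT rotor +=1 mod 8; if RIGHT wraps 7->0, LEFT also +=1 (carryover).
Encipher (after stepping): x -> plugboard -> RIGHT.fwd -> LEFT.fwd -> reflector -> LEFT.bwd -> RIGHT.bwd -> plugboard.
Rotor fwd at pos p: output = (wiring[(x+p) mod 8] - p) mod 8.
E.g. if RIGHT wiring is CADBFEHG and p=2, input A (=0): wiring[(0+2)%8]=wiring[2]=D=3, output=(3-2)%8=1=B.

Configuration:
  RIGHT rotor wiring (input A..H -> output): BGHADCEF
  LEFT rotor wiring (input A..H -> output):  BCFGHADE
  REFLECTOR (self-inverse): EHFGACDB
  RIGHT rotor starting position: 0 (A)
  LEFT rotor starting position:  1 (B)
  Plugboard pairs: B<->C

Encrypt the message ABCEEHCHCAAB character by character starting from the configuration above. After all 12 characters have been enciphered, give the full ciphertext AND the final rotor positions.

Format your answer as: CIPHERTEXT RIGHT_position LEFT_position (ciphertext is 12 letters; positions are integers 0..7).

Answer: DGHFCDHFGEEG 4 2

Derivation:
Char 1 ('A'): step: R->1, L=1; A->plug->A->R->F->L->C->refl->F->L'->C->R'->D->plug->D
Char 2 ('B'): step: R->2, L=1; B->plug->C->R->B->L->E->refl->A->L'->H->R'->G->plug->G
Char 3 ('C'): step: R->3, L=1; C->plug->B->R->A->L->B->refl->H->L'->E->R'->H->plug->H
Char 4 ('E'): step: R->4, L=1; E->plug->E->R->F->L->C->refl->F->L'->C->R'->F->plug->F
Char 5 ('E'): step: R->5, L=1; E->plug->E->R->B->L->E->refl->A->L'->H->R'->B->plug->C
Char 6 ('H'): step: R->6, L=1; H->plug->H->R->E->L->H->refl->B->L'->A->R'->D->plug->D
Char 7 ('C'): step: R->7, L=1; C->plug->B->R->C->L->F->refl->C->L'->F->R'->H->plug->H
Char 8 ('H'): step: R->0, L->2 (L advanced); H->plug->H->R->F->L->C->refl->F->L'->C->R'->F->plug->F
Char 9 ('C'): step: R->1, L=2; C->plug->B->R->G->L->H->refl->B->L'->E->R'->G->plug->G
Char 10 ('A'): step: R->2, L=2; A->plug->A->R->F->L->C->refl->F->L'->C->R'->E->plug->E
Char 11 ('A'): step: R->3, L=2; A->plug->A->R->F->L->C->refl->F->L'->C->R'->E->plug->E
Char 12 ('B'): step: R->4, L=2; B->plug->C->R->A->L->D->refl->G->L'->D->R'->G->plug->G
Final: ciphertext=DGHFCDHFGEEG, RIGHT=4, LEFT=2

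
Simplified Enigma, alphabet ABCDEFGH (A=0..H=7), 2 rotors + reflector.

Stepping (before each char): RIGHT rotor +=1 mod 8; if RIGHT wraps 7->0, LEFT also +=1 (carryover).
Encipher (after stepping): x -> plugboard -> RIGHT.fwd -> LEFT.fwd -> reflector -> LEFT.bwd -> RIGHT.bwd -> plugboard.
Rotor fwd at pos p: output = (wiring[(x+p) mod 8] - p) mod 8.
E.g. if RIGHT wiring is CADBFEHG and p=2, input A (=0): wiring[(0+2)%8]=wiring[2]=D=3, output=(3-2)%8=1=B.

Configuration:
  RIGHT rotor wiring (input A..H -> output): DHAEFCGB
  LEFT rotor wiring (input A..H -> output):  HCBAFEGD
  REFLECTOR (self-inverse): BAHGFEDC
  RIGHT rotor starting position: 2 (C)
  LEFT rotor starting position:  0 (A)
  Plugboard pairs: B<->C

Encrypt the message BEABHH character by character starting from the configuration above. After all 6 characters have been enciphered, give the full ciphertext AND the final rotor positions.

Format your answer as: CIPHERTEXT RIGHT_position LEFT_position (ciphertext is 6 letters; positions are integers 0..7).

Answer: ECBHFB 0 1

Derivation:
Char 1 ('B'): step: R->3, L=0; B->plug->C->R->H->L->D->refl->G->L'->G->R'->E->plug->E
Char 2 ('E'): step: R->4, L=0; E->plug->E->R->H->L->D->refl->G->L'->G->R'->B->plug->C
Char 3 ('A'): step: R->5, L=0; A->plug->A->R->F->L->E->refl->F->L'->E->R'->C->plug->B
Char 4 ('B'): step: R->6, L=0; B->plug->C->R->F->L->E->refl->F->L'->E->R'->H->plug->H
Char 5 ('H'): step: R->7, L=0; H->plug->H->R->H->L->D->refl->G->L'->G->R'->F->plug->F
Char 6 ('H'): step: R->0, L->1 (L advanced); H->plug->H->R->B->L->A->refl->B->L'->A->R'->C->plug->B
Final: ciphertext=ECBHFB, RIGHT=0, LEFT=1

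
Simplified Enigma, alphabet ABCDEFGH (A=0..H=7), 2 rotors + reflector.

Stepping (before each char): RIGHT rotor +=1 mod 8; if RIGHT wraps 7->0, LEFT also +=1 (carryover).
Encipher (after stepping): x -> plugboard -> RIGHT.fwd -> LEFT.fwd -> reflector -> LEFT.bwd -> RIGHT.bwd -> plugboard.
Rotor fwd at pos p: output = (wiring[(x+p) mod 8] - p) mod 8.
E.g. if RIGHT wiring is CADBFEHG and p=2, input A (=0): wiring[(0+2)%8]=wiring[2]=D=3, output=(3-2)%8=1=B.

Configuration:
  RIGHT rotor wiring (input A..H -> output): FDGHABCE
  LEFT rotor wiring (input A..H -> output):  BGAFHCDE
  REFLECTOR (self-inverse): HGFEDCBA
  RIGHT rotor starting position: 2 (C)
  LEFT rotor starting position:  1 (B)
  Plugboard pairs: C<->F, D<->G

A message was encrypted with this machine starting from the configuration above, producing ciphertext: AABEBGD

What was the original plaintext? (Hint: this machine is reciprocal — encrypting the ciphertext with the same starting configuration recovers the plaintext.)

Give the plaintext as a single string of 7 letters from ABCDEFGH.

Answer: HHGGDCF

Derivation:
Char 1 ('A'): step: R->3, L=1; A->plug->A->R->E->L->B->refl->G->L'->D->R'->H->plug->H
Char 2 ('A'): step: R->4, L=1; A->plug->A->R->E->L->B->refl->G->L'->D->R'->H->plug->H
Char 3 ('B'): step: R->5, L=1; B->plug->B->R->F->L->C->refl->F->L'->A->R'->D->plug->G
Char 4 ('E'): step: R->6, L=1; E->plug->E->R->A->L->F->refl->C->L'->F->R'->D->plug->G
Char 5 ('B'): step: R->7, L=1; B->plug->B->R->G->L->D->refl->E->L'->C->R'->G->plug->D
Char 6 ('G'): step: R->0, L->2 (L advanced); G->plug->D->R->H->L->E->refl->D->L'->B->R'->F->plug->C
Char 7 ('D'): step: R->1, L=2; D->plug->G->R->D->L->A->refl->H->L'->G->R'->C->plug->F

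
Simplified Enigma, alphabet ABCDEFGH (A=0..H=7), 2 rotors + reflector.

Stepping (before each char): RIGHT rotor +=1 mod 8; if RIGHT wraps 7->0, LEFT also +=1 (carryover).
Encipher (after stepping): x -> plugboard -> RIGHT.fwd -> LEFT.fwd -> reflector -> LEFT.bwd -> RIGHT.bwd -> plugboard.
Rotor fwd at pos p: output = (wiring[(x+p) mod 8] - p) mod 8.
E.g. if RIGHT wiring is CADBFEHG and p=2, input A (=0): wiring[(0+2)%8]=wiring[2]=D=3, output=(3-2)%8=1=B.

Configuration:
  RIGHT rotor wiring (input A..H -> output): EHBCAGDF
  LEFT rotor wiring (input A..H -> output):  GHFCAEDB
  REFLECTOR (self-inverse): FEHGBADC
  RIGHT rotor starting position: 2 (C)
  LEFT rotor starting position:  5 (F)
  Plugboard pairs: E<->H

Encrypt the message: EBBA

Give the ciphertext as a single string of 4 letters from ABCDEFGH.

Answer: BFGC

Derivation:
Char 1 ('E'): step: R->3, L=5; E->plug->H->R->G->L->F->refl->A->L'->F->R'->B->plug->B
Char 2 ('B'): step: R->4, L=5; B->plug->B->R->C->L->E->refl->B->L'->D->R'->F->plug->F
Char 3 ('B'): step: R->5, L=5; B->plug->B->R->G->L->F->refl->A->L'->F->R'->G->plug->G
Char 4 ('A'): step: R->6, L=5; A->plug->A->R->F->L->A->refl->F->L'->G->R'->C->plug->C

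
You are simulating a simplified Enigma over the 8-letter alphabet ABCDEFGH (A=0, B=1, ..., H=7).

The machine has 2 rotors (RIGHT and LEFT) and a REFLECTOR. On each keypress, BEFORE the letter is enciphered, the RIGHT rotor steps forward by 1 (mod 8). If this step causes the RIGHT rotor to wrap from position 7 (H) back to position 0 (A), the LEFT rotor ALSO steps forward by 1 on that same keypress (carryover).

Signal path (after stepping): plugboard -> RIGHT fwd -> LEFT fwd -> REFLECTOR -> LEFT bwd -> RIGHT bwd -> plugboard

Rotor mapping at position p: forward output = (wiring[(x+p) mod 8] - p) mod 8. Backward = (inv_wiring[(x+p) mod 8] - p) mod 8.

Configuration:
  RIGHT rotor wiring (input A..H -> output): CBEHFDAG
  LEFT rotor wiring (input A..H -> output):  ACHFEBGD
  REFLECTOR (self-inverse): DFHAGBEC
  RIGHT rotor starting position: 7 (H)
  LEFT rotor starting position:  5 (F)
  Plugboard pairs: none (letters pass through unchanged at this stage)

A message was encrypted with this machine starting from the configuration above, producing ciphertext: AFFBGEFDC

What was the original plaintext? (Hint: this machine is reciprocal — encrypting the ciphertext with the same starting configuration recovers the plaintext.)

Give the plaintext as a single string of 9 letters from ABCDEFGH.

Char 1 ('A'): step: R->0, L->6 (L advanced); A->plug->A->R->C->L->C->refl->H->L'->F->R'->E->plug->E
Char 2 ('F'): step: R->1, L=6; F->plug->F->R->H->L->D->refl->A->L'->A->R'->A->plug->A
Char 3 ('F'): step: R->2, L=6; F->plug->F->R->E->L->B->refl->F->L'->B->R'->D->plug->D
Char 4 ('B'): step: R->3, L=6; B->plug->B->R->C->L->C->refl->H->L'->F->R'->D->plug->D
Char 5 ('G'): step: R->4, L=6; G->plug->G->R->A->L->A->refl->D->L'->H->R'->B->plug->B
Char 6 ('E'): step: R->5, L=6; E->plug->E->R->E->L->B->refl->F->L'->B->R'->C->plug->C
Char 7 ('F'): step: R->6, L=6; F->plug->F->R->B->L->F->refl->B->L'->E->R'->C->plug->C
Char 8 ('D'): step: R->7, L=6; D->plug->D->R->F->L->H->refl->C->L'->C->R'->C->plug->C
Char 9 ('C'): step: R->0, L->7 (L advanced); C->plug->C->R->E->L->G->refl->E->L'->A->R'->G->plug->G

Answer: EADDBCCCG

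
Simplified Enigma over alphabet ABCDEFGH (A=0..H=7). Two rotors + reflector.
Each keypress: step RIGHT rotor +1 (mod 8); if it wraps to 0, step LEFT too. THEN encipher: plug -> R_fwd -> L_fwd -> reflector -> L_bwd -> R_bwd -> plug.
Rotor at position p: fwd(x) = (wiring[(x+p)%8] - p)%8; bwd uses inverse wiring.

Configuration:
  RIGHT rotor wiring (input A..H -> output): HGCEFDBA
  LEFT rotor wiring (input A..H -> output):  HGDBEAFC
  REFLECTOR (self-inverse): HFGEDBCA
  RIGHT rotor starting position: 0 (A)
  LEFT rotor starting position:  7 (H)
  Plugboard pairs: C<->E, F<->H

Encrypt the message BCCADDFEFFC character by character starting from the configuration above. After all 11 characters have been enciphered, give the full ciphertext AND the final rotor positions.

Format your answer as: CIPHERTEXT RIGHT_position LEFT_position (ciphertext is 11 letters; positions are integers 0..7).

Answer: CFDHCAADEBE 3 0

Derivation:
Char 1 ('B'): step: R->1, L=7; B->plug->B->R->B->L->A->refl->H->L'->C->R'->E->plug->C
Char 2 ('C'): step: R->2, L=7; C->plug->E->R->H->L->G->refl->C->L'->E->R'->H->plug->F
Char 3 ('C'): step: R->3, L=7; C->plug->E->R->F->L->F->refl->B->L'->G->R'->D->plug->D
Char 4 ('A'): step: R->4, L=7; A->plug->A->R->B->L->A->refl->H->L'->C->R'->F->plug->H
Char 5 ('D'): step: R->5, L=7; D->plug->D->R->C->L->H->refl->A->L'->B->R'->E->plug->C
Char 6 ('D'): step: R->6, L=7; D->plug->D->R->A->L->D->refl->E->L'->D->R'->A->plug->A
Char 7 ('F'): step: R->7, L=7; F->plug->H->R->C->L->H->refl->A->L'->B->R'->A->plug->A
Char 8 ('E'): step: R->0, L->0 (L advanced); E->plug->C->R->C->L->D->refl->E->L'->E->R'->D->plug->D
Char 9 ('F'): step: R->1, L=0; F->plug->H->R->G->L->F->refl->B->L'->D->R'->C->plug->E
Char 10 ('F'): step: R->2, L=0; F->plug->H->R->E->L->E->refl->D->L'->C->R'->B->plug->B
Char 11 ('C'): step: R->3, L=0; C->plug->E->R->F->L->A->refl->H->L'->A->R'->C->plug->E
Final: ciphertext=CFDHCAADEBE, RIGHT=3, LEFT=0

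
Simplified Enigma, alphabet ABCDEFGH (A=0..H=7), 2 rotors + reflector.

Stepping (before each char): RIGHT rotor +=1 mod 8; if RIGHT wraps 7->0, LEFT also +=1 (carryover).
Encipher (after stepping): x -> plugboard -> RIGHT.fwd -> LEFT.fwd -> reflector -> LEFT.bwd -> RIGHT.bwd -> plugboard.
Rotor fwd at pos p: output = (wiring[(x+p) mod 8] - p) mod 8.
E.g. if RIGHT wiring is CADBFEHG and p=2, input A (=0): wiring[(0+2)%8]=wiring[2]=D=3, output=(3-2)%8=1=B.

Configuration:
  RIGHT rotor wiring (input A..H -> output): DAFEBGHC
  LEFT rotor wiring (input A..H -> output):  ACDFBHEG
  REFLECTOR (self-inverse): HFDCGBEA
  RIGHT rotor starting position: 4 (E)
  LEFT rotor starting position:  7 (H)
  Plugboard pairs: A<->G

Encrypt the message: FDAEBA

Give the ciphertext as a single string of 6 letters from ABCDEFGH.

Answer: DCCHCB

Derivation:
Char 1 ('F'): step: R->5, L=7; F->plug->F->R->A->L->H->refl->A->L'->G->R'->D->plug->D
Char 2 ('D'): step: R->6, L=7; D->plug->D->R->C->L->D->refl->C->L'->F->R'->C->plug->C
Char 3 ('A'): step: R->7, L=7; A->plug->G->R->H->L->F->refl->B->L'->B->R'->C->plug->C
Char 4 ('E'): step: R->0, L->0 (L advanced); E->plug->E->R->B->L->C->refl->D->L'->C->R'->H->plug->H
Char 5 ('B'): step: R->1, L=0; B->plug->B->R->E->L->B->refl->F->L'->D->R'->C->plug->C
Char 6 ('A'): step: R->2, L=0; A->plug->G->R->B->L->C->refl->D->L'->C->R'->B->plug->B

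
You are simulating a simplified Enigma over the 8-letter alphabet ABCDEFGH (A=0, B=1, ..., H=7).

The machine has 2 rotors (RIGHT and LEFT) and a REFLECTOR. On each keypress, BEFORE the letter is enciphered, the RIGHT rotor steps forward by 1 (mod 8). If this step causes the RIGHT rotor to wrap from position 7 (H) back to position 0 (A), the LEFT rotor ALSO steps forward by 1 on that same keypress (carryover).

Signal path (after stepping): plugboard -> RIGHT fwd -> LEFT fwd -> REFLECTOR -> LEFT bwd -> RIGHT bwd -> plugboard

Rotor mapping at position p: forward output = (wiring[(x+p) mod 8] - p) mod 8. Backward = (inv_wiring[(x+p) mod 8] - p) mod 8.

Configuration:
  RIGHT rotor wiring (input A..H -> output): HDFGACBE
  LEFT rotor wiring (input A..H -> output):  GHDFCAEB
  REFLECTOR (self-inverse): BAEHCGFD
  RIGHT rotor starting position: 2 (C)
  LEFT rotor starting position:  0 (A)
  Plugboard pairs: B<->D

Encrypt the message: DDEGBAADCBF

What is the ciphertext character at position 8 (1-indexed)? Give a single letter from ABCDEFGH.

Char 1 ('D'): step: R->3, L=0; D->plug->B->R->F->L->A->refl->B->L'->H->R'->C->plug->C
Char 2 ('D'): step: R->4, L=0; D->plug->B->R->G->L->E->refl->C->L'->E->R'->A->plug->A
Char 3 ('E'): step: R->5, L=0; E->plug->E->R->G->L->E->refl->C->L'->E->R'->B->plug->D
Char 4 ('G'): step: R->6, L=0; G->plug->G->R->C->L->D->refl->H->L'->B->R'->C->plug->C
Char 5 ('B'): step: R->7, L=0; B->plug->D->R->G->L->E->refl->C->L'->E->R'->C->plug->C
Char 6 ('A'): step: R->0, L->1 (L advanced); A->plug->A->R->H->L->F->refl->G->L'->A->R'->E->plug->E
Char 7 ('A'): step: R->1, L=1; A->plug->A->R->C->L->E->refl->C->L'->B->R'->E->plug->E
Char 8 ('D'): step: R->2, L=1; D->plug->B->R->E->L->H->refl->D->L'->F->R'->G->plug->G

G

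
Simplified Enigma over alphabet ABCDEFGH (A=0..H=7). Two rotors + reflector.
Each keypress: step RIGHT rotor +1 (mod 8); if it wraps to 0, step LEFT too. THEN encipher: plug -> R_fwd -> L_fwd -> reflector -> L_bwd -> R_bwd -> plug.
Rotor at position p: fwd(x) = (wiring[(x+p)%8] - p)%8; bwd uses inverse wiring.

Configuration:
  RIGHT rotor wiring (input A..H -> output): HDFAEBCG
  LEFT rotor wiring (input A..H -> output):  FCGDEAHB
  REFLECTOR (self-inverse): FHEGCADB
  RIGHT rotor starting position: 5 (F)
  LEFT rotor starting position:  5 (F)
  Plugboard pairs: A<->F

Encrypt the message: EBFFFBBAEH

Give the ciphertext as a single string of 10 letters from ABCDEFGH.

Answer: DDBEDCHDHF

Derivation:
Char 1 ('E'): step: R->6, L=5; E->plug->E->R->H->L->H->refl->B->L'->F->R'->D->plug->D
Char 2 ('B'): step: R->7, L=5; B->plug->B->R->A->L->D->refl->G->L'->G->R'->D->plug->D
Char 3 ('F'): step: R->0, L->6 (L advanced); F->plug->A->R->H->L->C->refl->E->L'->D->R'->B->plug->B
Char 4 ('F'): step: R->1, L=6; F->plug->A->R->C->L->H->refl->B->L'->A->R'->E->plug->E
Char 5 ('F'): step: R->2, L=6; F->plug->A->R->D->L->E->refl->C->L'->H->R'->D->plug->D
Char 6 ('B'): step: R->3, L=6; B->plug->B->R->B->L->D->refl->G->L'->G->R'->C->plug->C
Char 7 ('B'): step: R->4, L=6; B->plug->B->R->F->L->F->refl->A->L'->E->R'->H->plug->H
Char 8 ('A'): step: R->5, L=6; A->plug->F->R->A->L->B->refl->H->L'->C->R'->D->plug->D
Char 9 ('E'): step: R->6, L=6; E->plug->E->R->H->L->C->refl->E->L'->D->R'->H->plug->H
Char 10 ('H'): step: R->7, L=6; H->plug->H->R->D->L->E->refl->C->L'->H->R'->A->plug->F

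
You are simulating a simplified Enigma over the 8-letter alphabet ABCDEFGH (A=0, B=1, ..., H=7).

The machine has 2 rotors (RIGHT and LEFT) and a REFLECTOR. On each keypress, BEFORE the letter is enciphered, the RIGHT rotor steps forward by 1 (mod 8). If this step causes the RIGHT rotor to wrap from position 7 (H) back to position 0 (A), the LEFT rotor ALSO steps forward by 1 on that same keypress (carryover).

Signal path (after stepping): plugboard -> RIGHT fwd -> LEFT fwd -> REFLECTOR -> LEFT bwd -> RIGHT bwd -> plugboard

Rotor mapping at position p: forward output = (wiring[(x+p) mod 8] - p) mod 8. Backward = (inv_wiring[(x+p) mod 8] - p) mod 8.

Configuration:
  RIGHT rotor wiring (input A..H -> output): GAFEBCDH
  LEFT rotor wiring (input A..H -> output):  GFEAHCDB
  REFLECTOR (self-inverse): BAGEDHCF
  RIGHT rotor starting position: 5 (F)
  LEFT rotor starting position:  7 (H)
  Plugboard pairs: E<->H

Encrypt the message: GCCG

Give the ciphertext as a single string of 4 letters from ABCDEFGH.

Answer: BGBF

Derivation:
Char 1 ('G'): step: R->6, L=7; G->plug->G->R->D->L->F->refl->H->L'->B->R'->B->plug->B
Char 2 ('C'): step: R->7, L=7; C->plug->C->R->B->L->H->refl->F->L'->D->R'->G->plug->G
Char 3 ('C'): step: R->0, L->0 (L advanced); C->plug->C->R->F->L->C->refl->G->L'->A->R'->B->plug->B
Char 4 ('G'): step: R->1, L=0; G->plug->G->R->G->L->D->refl->E->L'->C->R'->F->plug->F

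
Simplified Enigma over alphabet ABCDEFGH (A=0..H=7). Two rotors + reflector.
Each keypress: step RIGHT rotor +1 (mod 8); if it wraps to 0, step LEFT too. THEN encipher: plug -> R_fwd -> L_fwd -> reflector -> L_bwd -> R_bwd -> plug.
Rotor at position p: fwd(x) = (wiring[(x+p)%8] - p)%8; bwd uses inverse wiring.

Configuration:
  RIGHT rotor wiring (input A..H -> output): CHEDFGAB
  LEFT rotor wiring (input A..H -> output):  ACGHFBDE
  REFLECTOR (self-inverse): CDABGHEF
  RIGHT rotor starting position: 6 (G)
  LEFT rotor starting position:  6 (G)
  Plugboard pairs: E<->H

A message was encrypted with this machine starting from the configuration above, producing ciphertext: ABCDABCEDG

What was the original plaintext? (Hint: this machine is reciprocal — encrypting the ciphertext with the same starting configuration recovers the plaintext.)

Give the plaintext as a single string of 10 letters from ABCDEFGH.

Char 1 ('A'): step: R->7, L=6; A->plug->A->R->C->L->C->refl->A->L'->E->R'->E->plug->H
Char 2 ('B'): step: R->0, L->7 (L advanced); B->plug->B->R->H->L->E->refl->G->L'->F->R'->E->plug->H
Char 3 ('C'): step: R->1, L=7; C->plug->C->R->C->L->D->refl->B->L'->B->R'->H->plug->E
Char 4 ('D'): step: R->2, L=7; D->plug->D->R->E->L->A->refl->C->L'->G->R'->E->plug->H
Char 5 ('A'): step: R->3, L=7; A->plug->A->R->A->L->F->refl->H->L'->D->R'->C->plug->C
Char 6 ('B'): step: R->4, L=7; B->plug->B->R->C->L->D->refl->B->L'->B->R'->A->plug->A
Char 7 ('C'): step: R->5, L=7; C->plug->C->R->E->L->A->refl->C->L'->G->R'->G->plug->G
Char 8 ('E'): step: R->6, L=7; E->plug->H->R->A->L->F->refl->H->L'->D->R'->B->plug->B
Char 9 ('D'): step: R->7, L=7; D->plug->D->R->F->L->G->refl->E->L'->H->R'->G->plug->G
Char 10 ('G'): step: R->0, L->0 (L advanced); G->plug->G->R->A->L->A->refl->C->L'->B->R'->H->plug->E

Answer: HHEHCAGBGE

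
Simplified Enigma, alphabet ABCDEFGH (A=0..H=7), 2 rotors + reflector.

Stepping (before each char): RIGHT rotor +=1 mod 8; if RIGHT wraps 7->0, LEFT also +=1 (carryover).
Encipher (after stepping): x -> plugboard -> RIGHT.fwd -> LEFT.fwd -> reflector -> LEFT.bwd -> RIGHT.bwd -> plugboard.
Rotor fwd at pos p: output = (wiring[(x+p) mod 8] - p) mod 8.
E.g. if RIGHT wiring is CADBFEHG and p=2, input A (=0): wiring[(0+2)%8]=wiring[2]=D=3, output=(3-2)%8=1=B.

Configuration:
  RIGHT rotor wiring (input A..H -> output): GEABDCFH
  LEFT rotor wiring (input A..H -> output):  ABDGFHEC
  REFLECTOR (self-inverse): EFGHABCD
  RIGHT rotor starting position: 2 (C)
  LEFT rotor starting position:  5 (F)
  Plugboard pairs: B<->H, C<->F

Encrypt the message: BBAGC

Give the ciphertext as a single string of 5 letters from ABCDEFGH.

Char 1 ('B'): step: R->3, L=5; B->plug->H->R->F->L->G->refl->C->L'->A->R'->B->plug->H
Char 2 ('B'): step: R->4, L=5; B->plug->H->R->F->L->G->refl->C->L'->A->R'->F->plug->C
Char 3 ('A'): step: R->5, L=5; A->plug->A->R->F->L->G->refl->C->L'->A->R'->B->plug->H
Char 4 ('G'): step: R->6, L=5; G->plug->G->R->F->L->G->refl->C->L'->A->R'->C->plug->F
Char 5 ('C'): step: R->7, L=5; C->plug->F->R->E->L->E->refl->A->L'->H->R'->B->plug->H

Answer: HCHFH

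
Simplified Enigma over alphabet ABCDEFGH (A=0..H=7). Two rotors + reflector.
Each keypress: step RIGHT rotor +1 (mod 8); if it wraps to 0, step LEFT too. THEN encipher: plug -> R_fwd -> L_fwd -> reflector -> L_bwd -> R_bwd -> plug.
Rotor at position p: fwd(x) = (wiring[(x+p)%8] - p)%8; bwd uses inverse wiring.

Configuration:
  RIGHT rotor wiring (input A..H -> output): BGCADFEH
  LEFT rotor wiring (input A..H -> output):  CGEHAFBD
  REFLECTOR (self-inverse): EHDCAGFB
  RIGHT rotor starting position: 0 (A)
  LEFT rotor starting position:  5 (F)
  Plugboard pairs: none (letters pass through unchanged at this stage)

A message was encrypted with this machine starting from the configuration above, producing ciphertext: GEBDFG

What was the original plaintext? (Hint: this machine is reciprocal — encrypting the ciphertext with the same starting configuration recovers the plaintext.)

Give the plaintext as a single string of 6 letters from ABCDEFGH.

Answer: CDDFDE

Derivation:
Char 1 ('G'): step: R->1, L=5; G->plug->G->R->G->L->C->refl->D->L'->H->R'->C->plug->C
Char 2 ('E'): step: R->2, L=5; E->plug->E->R->C->L->G->refl->F->L'->D->R'->D->plug->D
Char 3 ('B'): step: R->3, L=5; B->plug->B->R->A->L->A->refl->E->L'->B->R'->D->plug->D
Char 4 ('D'): step: R->4, L=5; D->plug->D->R->D->L->F->refl->G->L'->C->R'->F->plug->F
Char 5 ('F'): step: R->5, L=5; F->plug->F->R->F->L->H->refl->B->L'->E->R'->D->plug->D
Char 6 ('G'): step: R->6, L=5; G->plug->G->R->F->L->H->refl->B->L'->E->R'->E->plug->E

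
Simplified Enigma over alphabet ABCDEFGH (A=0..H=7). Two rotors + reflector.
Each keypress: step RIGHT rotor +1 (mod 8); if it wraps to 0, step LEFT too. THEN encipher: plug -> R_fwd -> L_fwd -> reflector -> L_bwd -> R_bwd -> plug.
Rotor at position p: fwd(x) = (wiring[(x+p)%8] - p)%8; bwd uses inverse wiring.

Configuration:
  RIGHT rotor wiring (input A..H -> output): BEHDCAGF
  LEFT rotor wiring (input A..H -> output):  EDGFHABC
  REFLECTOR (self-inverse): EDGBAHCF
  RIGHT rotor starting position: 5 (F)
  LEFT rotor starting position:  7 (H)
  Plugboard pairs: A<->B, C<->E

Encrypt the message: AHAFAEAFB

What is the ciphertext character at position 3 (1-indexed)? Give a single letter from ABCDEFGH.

Char 1 ('A'): step: R->6, L=7; A->plug->B->R->H->L->C->refl->G->L'->E->R'->G->plug->G
Char 2 ('H'): step: R->7, L=7; H->plug->H->R->H->L->C->refl->G->L'->E->R'->E->plug->C
Char 3 ('A'): step: R->0, L->0 (L advanced); A->plug->B->R->E->L->H->refl->F->L'->D->R'->D->plug->D

D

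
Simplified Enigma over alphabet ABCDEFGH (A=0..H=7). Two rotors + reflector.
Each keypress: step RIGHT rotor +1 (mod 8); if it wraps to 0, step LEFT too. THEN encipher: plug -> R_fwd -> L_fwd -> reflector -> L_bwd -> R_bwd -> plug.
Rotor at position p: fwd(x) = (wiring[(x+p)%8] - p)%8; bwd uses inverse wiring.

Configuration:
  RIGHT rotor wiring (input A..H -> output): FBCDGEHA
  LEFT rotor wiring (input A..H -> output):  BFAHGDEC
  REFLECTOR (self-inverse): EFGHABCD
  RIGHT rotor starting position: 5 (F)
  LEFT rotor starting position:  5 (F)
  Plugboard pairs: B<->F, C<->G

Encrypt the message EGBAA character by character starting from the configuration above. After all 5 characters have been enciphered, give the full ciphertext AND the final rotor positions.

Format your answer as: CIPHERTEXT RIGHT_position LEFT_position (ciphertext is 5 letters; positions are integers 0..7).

Char 1 ('E'): step: R->6, L=5; E->plug->E->R->E->L->A->refl->E->L'->D->R'->D->plug->D
Char 2 ('G'): step: R->7, L=5; G->plug->C->R->C->L->F->refl->B->L'->H->R'->F->plug->B
Char 3 ('B'): step: R->0, L->6 (L advanced); B->plug->F->R->E->L->C->refl->G->L'->A->R'->H->plug->H
Char 4 ('A'): step: R->1, L=6; A->plug->A->R->A->L->G->refl->C->L'->E->R'->H->plug->H
Char 5 ('A'): step: R->2, L=6; A->plug->A->R->A->L->G->refl->C->L'->E->R'->C->plug->G
Final: ciphertext=DBHHG, RIGHT=2, LEFT=6

Answer: DBHHG 2 6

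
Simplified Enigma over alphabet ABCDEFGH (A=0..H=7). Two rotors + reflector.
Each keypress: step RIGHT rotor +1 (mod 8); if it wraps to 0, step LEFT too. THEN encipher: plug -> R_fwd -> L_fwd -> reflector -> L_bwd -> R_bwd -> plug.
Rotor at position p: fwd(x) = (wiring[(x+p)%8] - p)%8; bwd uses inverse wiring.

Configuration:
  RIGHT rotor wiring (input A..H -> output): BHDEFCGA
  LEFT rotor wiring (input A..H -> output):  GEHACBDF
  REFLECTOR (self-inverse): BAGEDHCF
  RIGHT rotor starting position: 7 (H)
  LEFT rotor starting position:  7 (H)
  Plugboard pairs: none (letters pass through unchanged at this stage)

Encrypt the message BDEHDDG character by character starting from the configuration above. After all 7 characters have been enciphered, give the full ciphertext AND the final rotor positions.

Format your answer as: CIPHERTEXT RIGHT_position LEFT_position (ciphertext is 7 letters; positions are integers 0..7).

Answer: FHDGHHB 6 0

Derivation:
Char 1 ('B'): step: R->0, L->0 (L advanced); B->plug->B->R->H->L->F->refl->H->L'->C->R'->F->plug->F
Char 2 ('D'): step: R->1, L=0; D->plug->D->R->E->L->C->refl->G->L'->A->R'->H->plug->H
Char 3 ('E'): step: R->2, L=0; E->plug->E->R->E->L->C->refl->G->L'->A->R'->D->plug->D
Char 4 ('H'): step: R->3, L=0; H->plug->H->R->A->L->G->refl->C->L'->E->R'->G->plug->G
Char 5 ('D'): step: R->4, L=0; D->plug->D->R->E->L->C->refl->G->L'->A->R'->H->plug->H
Char 6 ('D'): step: R->5, L=0; D->plug->D->R->E->L->C->refl->G->L'->A->R'->H->plug->H
Char 7 ('G'): step: R->6, L=0; G->plug->G->R->H->L->F->refl->H->L'->C->R'->B->plug->B
Final: ciphertext=FHDGHHB, RIGHT=6, LEFT=0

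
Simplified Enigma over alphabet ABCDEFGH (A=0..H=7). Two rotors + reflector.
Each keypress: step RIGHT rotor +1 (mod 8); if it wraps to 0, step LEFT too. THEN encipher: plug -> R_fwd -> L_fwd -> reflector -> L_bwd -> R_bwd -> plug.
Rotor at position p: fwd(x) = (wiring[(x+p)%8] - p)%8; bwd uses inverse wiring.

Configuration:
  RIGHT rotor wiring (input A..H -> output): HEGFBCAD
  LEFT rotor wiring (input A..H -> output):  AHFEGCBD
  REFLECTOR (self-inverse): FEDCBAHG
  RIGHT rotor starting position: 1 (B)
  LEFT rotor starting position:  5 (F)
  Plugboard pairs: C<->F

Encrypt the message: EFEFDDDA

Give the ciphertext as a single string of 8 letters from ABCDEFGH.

Answer: HGFDAHBC

Derivation:
Char 1 ('E'): step: R->2, L=5; E->plug->E->R->G->L->H->refl->G->L'->C->R'->H->plug->H
Char 2 ('F'): step: R->3, L=5; F->plug->C->R->H->L->B->refl->E->L'->B->R'->G->plug->G
Char 3 ('E'): step: R->4, L=5; E->plug->E->R->D->L->D->refl->C->L'->E->R'->C->plug->F
Char 4 ('F'): step: R->5, L=5; F->plug->C->R->G->L->H->refl->G->L'->C->R'->D->plug->D
Char 5 ('D'): step: R->6, L=5; D->plug->D->R->G->L->H->refl->G->L'->C->R'->A->plug->A
Char 6 ('D'): step: R->7, L=5; D->plug->D->R->H->L->B->refl->E->L'->B->R'->H->plug->H
Char 7 ('D'): step: R->0, L->6 (L advanced); D->plug->D->R->F->L->G->refl->H->L'->E->R'->B->plug->B
Char 8 ('A'): step: R->1, L=6; A->plug->A->R->D->L->B->refl->E->L'->H->R'->F->plug->C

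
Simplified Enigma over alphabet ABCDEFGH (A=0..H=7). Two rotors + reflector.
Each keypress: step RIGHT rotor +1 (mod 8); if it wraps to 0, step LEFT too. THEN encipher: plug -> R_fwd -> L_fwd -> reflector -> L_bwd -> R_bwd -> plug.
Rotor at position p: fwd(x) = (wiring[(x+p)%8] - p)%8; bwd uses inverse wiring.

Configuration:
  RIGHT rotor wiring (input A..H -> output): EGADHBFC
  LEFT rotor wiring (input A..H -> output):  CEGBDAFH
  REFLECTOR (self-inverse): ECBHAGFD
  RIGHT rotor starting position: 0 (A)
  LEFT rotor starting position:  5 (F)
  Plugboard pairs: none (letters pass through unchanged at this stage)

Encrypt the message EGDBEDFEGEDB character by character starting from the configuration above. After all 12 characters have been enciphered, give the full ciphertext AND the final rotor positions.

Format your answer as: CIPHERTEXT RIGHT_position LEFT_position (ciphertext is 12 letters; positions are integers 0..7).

Answer: FCHFGBEFBABE 4 6

Derivation:
Char 1 ('E'): step: R->1, L=5; E->plug->E->R->A->L->D->refl->H->L'->E->R'->F->plug->F
Char 2 ('G'): step: R->2, L=5; G->plug->G->R->C->L->C->refl->B->L'->F->R'->C->plug->C
Char 3 ('D'): step: R->3, L=5; D->plug->D->R->C->L->C->refl->B->L'->F->R'->H->plug->H
Char 4 ('B'): step: R->4, L=5; B->plug->B->R->F->L->B->refl->C->L'->C->R'->F->plug->F
Char 5 ('E'): step: R->5, L=5; E->plug->E->R->B->L->A->refl->E->L'->G->R'->G->plug->G
Char 6 ('D'): step: R->6, L=5; D->plug->D->R->A->L->D->refl->H->L'->E->R'->B->plug->B
Char 7 ('F'): step: R->7, L=5; F->plug->F->R->A->L->D->refl->H->L'->E->R'->E->plug->E
Char 8 ('E'): step: R->0, L->6 (L advanced); E->plug->E->R->H->L->C->refl->B->L'->B->R'->F->plug->F
Char 9 ('G'): step: R->1, L=6; G->plug->G->R->B->L->B->refl->C->L'->H->R'->B->plug->B
Char 10 ('E'): step: R->2, L=6; E->plug->E->R->D->L->G->refl->F->L'->G->R'->A->plug->A
Char 11 ('D'): step: R->3, L=6; D->plug->D->R->C->L->E->refl->A->L'->E->R'->B->plug->B
Char 12 ('B'): step: R->4, L=6; B->plug->B->R->F->L->D->refl->H->L'->A->R'->E->plug->E
Final: ciphertext=FCHFGBEFBABE, RIGHT=4, LEFT=6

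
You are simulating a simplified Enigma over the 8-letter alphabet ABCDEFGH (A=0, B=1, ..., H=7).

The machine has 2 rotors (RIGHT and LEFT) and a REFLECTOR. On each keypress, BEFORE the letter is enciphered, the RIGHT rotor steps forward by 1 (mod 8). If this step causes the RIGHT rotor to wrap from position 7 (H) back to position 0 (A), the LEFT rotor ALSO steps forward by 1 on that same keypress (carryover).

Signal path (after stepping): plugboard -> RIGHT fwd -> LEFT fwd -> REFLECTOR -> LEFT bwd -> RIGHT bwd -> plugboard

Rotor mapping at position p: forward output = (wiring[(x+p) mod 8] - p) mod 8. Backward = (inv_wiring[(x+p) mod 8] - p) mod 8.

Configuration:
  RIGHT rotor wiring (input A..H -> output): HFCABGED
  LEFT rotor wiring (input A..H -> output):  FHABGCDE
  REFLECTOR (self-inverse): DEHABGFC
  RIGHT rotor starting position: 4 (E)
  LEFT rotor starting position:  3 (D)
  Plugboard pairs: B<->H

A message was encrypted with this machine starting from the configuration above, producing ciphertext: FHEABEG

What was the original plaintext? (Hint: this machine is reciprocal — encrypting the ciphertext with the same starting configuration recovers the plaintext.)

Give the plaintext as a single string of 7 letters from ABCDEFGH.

Char 1 ('F'): step: R->5, L=3; F->plug->F->R->F->L->C->refl->H->L'->C->R'->D->plug->D
Char 2 ('H'): step: R->6, L=3; H->plug->B->R->F->L->C->refl->H->L'->C->R'->F->plug->F
Char 3 ('E'): step: R->7, L=3; E->plug->E->R->B->L->D->refl->A->L'->D->R'->D->plug->D
Char 4 ('A'): step: R->0, L->4 (L advanced); A->plug->A->R->H->L->F->refl->G->L'->B->R'->E->plug->E
Char 5 ('B'): step: R->1, L=4; B->plug->H->R->G->L->E->refl->B->L'->E->R'->A->plug->A
Char 6 ('E'): step: R->2, L=4; E->plug->E->R->C->L->H->refl->C->L'->A->R'->A->plug->A
Char 7 ('G'): step: R->3, L=4; G->plug->G->R->C->L->H->refl->C->L'->A->R'->E->plug->E

Answer: DFDEAAE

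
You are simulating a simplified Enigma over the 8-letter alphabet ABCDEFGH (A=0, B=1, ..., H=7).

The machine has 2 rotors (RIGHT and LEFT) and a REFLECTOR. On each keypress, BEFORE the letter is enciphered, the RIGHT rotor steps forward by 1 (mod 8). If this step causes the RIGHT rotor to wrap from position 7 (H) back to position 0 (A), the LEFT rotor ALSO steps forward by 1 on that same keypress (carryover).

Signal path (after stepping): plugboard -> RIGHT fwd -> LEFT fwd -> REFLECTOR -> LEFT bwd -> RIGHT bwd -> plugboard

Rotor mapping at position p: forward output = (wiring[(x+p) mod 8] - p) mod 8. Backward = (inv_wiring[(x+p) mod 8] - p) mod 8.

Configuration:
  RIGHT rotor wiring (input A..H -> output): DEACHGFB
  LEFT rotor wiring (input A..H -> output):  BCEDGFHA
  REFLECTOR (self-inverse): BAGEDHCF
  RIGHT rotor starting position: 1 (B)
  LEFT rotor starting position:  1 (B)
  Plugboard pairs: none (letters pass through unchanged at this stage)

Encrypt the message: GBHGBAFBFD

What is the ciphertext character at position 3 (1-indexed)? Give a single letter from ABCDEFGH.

Char 1 ('G'): step: R->2, L=1; G->plug->G->R->B->L->D->refl->E->L'->E->R'->D->plug->D
Char 2 ('B'): step: R->3, L=1; B->plug->B->R->E->L->E->refl->D->L'->B->R'->G->plug->G
Char 3 ('H'): step: R->4, L=1; H->plug->H->R->G->L->H->refl->F->L'->D->R'->A->plug->A

A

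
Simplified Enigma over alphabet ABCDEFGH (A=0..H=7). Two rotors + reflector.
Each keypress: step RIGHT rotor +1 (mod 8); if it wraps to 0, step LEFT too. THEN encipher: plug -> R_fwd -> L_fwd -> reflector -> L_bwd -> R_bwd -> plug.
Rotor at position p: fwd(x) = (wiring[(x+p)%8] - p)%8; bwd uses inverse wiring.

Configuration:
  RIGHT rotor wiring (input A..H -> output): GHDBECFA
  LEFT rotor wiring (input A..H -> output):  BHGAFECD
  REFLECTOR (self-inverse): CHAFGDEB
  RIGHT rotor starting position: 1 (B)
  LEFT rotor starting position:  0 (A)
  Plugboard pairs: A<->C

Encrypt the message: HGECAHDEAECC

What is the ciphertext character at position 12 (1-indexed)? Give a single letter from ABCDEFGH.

Char 1 ('H'): step: R->2, L=0; H->plug->H->R->F->L->E->refl->G->L'->C->R'->C->plug->A
Char 2 ('G'): step: R->3, L=0; G->plug->G->R->E->L->F->refl->D->L'->H->R'->C->plug->A
Char 3 ('E'): step: R->4, L=0; E->plug->E->R->C->L->G->refl->E->L'->F->R'->H->plug->H
Char 4 ('C'): step: R->5, L=0; C->plug->A->R->F->L->E->refl->G->L'->C->R'->E->plug->E
Char 5 ('A'): step: R->6, L=0; A->plug->C->R->A->L->B->refl->H->L'->B->R'->D->plug->D
Char 6 ('H'): step: R->7, L=0; H->plug->H->R->G->L->C->refl->A->L'->D->R'->G->plug->G
Char 7 ('D'): step: R->0, L->1 (L advanced); D->plug->D->R->B->L->F->refl->D->L'->E->R'->E->plug->E
Char 8 ('E'): step: R->1, L=1; E->plug->E->R->B->L->F->refl->D->L'->E->R'->F->plug->F
Char 9 ('A'): step: R->2, L=1; A->plug->C->R->C->L->H->refl->B->L'->F->R'->H->plug->H
Char 10 ('E'): step: R->3, L=1; E->plug->E->R->F->L->B->refl->H->L'->C->R'->D->plug->D
Char 11 ('C'): step: R->4, L=1; C->plug->A->R->A->L->G->refl->E->L'->D->R'->F->plug->F
Char 12 ('C'): step: R->5, L=1; C->plug->A->R->F->L->B->refl->H->L'->C->R'->E->plug->E

E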